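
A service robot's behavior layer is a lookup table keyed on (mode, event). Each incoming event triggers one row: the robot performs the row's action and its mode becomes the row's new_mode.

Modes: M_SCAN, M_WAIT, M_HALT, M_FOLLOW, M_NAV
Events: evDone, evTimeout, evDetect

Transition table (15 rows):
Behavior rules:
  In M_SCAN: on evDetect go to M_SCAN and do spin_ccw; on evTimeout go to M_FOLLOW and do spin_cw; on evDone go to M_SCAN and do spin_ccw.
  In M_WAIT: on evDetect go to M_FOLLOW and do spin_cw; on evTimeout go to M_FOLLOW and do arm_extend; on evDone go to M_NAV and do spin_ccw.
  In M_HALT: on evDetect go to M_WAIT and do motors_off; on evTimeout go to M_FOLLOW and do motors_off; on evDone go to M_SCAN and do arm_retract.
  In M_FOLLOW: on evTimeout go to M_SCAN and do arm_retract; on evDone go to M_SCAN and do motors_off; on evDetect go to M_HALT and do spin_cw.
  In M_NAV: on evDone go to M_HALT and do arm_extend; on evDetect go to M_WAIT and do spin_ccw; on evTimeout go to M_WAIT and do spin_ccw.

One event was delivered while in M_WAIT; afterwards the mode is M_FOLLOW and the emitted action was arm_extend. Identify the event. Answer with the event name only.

evTimeout

try evDone: (M_WAIT, evDone) → (M_NAV, spin_ccw)
try evTimeout: (M_WAIT, evTimeout) → (M_FOLLOW, arm_extend)  ← matches
try evDetect: (M_WAIT, evDetect) → (M_FOLLOW, spin_cw)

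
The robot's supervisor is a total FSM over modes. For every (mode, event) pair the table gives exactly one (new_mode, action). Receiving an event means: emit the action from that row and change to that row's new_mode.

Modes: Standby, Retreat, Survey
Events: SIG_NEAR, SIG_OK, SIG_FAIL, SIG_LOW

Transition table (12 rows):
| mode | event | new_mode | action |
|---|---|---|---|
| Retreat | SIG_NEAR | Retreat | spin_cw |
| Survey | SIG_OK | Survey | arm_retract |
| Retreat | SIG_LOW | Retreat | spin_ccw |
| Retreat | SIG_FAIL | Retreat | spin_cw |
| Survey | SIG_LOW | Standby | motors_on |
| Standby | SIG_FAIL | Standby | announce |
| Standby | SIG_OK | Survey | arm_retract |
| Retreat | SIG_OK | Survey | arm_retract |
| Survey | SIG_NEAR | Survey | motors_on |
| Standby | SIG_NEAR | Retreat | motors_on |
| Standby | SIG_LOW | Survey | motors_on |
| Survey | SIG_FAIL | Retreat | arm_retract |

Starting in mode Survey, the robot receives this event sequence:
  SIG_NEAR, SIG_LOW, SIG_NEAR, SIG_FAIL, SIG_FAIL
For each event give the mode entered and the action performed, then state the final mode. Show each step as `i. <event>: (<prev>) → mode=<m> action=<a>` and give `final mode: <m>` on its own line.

final mode: Retreat

1. SIG_NEAR: (Survey) → mode=Survey action=motors_on
2. SIG_LOW: (Survey) → mode=Standby action=motors_on
3. SIG_NEAR: (Standby) → mode=Retreat action=motors_on
4. SIG_FAIL: (Retreat) → mode=Retreat action=spin_cw
5. SIG_FAIL: (Retreat) → mode=Retreat action=spin_cw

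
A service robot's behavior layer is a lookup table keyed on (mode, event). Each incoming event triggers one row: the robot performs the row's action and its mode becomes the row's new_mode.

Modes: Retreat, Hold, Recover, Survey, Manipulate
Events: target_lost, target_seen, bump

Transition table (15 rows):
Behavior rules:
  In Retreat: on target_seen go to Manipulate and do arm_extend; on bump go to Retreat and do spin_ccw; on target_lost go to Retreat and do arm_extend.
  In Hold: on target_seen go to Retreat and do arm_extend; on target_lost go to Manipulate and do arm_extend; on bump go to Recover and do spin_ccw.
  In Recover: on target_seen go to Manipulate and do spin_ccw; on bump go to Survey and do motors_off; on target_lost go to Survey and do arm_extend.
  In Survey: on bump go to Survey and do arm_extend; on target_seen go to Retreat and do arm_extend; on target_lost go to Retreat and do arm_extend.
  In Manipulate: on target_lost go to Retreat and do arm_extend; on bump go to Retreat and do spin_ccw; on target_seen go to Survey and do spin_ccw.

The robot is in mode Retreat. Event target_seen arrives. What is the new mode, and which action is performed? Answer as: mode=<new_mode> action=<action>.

mode=Manipulate action=arm_extend

current mode = Retreat; filter table to that mode:
  (Retreat, target_seen) → (Manipulate, arm_extend)  ← event matches
  (Retreat, bump) → (Retreat, spin_ccw)
  (Retreat, target_lost) → (Retreat, arm_extend)
event = target_seen selects (Manipulate, arm_extend)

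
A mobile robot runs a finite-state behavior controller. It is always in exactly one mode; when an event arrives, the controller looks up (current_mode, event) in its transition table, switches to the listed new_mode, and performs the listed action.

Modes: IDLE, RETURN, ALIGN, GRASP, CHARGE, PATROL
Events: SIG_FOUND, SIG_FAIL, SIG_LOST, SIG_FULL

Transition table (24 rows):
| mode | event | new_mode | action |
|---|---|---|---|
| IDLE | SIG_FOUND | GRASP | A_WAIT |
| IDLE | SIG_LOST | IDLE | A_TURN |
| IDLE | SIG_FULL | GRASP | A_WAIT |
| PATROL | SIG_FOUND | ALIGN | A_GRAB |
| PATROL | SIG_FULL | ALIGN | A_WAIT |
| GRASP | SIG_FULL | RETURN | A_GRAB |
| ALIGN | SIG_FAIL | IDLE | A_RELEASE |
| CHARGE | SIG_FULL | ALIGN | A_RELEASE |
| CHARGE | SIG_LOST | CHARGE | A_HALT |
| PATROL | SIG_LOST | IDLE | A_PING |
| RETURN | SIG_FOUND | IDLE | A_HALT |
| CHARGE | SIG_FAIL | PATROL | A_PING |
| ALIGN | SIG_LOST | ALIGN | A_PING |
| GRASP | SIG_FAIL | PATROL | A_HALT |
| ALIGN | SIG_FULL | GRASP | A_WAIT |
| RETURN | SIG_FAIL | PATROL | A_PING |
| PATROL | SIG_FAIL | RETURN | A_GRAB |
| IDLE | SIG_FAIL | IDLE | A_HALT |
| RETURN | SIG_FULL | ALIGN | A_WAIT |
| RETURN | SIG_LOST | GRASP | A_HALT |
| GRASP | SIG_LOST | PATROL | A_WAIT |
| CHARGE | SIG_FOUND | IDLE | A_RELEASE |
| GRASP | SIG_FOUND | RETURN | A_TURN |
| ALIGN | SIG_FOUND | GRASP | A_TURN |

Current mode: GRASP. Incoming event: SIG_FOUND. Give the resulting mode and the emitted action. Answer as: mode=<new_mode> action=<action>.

current mode = GRASP; filter table to that mode:
  (GRASP, SIG_FULL) → (RETURN, A_GRAB)
  (GRASP, SIG_FAIL) → (PATROL, A_HALT)
  (GRASP, SIG_LOST) → (PATROL, A_WAIT)
  (GRASP, SIG_FOUND) → (RETURN, A_TURN)  ← event matches
event = SIG_FOUND selects (RETURN, A_TURN)

mode=RETURN action=A_TURN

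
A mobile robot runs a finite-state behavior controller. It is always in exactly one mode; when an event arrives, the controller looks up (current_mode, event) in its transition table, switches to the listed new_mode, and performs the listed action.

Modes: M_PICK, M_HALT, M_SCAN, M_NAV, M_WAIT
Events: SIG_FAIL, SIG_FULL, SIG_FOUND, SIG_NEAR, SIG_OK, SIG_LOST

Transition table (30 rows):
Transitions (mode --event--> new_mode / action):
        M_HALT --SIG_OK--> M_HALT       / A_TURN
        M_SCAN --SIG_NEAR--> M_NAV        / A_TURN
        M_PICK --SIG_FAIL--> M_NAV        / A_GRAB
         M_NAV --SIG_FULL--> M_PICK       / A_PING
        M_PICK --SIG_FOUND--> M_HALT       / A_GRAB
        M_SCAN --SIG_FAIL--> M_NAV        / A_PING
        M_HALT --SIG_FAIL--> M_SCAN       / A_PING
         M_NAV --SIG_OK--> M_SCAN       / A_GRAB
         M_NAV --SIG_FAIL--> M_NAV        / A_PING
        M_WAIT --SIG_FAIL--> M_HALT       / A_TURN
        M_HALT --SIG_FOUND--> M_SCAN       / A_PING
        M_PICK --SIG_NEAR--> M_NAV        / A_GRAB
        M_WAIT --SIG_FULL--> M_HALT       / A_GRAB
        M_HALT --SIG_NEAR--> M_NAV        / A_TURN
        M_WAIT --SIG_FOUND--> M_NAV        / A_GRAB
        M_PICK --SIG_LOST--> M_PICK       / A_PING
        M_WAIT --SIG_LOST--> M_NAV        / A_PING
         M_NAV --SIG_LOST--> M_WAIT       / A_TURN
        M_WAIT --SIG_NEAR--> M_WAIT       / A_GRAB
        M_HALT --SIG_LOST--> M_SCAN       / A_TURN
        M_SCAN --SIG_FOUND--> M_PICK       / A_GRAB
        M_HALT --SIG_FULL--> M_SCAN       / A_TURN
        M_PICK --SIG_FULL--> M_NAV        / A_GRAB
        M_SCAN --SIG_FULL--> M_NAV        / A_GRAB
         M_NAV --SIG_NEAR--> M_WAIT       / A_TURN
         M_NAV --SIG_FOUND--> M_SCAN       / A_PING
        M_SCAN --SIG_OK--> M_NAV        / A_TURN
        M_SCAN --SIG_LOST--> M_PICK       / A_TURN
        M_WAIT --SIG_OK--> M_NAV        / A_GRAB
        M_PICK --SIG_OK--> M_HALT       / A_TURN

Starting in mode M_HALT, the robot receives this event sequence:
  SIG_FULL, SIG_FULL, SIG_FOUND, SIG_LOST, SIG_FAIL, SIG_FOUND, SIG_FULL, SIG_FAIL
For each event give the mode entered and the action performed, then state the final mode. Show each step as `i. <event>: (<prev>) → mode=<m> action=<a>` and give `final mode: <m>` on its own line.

1. SIG_FULL: (M_HALT) → mode=M_SCAN action=A_TURN
2. SIG_FULL: (M_SCAN) → mode=M_NAV action=A_GRAB
3. SIG_FOUND: (M_NAV) → mode=M_SCAN action=A_PING
4. SIG_LOST: (M_SCAN) → mode=M_PICK action=A_TURN
5. SIG_FAIL: (M_PICK) → mode=M_NAV action=A_GRAB
6. SIG_FOUND: (M_NAV) → mode=M_SCAN action=A_PING
7. SIG_FULL: (M_SCAN) → mode=M_NAV action=A_GRAB
8. SIG_FAIL: (M_NAV) → mode=M_NAV action=A_PING

final mode: M_NAV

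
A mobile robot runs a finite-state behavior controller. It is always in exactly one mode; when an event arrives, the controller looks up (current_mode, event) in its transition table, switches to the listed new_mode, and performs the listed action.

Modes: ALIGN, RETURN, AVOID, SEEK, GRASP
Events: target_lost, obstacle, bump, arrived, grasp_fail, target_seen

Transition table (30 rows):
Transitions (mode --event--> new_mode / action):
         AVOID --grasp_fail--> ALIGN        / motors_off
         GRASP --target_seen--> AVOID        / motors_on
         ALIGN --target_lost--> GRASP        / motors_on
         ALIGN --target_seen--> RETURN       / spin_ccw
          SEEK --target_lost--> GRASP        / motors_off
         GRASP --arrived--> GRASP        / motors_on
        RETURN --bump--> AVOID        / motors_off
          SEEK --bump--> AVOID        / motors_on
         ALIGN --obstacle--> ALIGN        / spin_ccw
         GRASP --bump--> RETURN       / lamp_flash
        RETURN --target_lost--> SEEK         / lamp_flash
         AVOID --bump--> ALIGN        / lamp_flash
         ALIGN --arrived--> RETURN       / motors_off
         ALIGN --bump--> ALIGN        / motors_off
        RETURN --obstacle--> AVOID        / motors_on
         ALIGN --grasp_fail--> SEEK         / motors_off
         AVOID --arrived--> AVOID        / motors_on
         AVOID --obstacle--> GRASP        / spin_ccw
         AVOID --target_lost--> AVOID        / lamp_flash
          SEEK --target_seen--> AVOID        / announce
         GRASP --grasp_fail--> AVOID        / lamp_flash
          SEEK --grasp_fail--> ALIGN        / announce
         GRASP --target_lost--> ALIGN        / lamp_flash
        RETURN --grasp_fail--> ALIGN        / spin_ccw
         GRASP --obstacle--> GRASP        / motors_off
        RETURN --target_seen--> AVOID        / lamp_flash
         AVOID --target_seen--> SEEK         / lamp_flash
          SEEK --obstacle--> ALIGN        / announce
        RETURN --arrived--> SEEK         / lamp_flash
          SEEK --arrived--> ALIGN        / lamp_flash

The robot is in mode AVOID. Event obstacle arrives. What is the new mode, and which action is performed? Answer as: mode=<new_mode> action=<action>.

mode=GRASP action=spin_ccw

current mode = AVOID; filter table to that mode:
  (AVOID, grasp_fail) → (ALIGN, motors_off)
  (AVOID, bump) → (ALIGN, lamp_flash)
  (AVOID, arrived) → (AVOID, motors_on)
  (AVOID, obstacle) → (GRASP, spin_ccw)  ← event matches
  (AVOID, target_lost) → (AVOID, lamp_flash)
  (AVOID, target_seen) → (SEEK, lamp_flash)
event = obstacle selects (GRASP, spin_ccw)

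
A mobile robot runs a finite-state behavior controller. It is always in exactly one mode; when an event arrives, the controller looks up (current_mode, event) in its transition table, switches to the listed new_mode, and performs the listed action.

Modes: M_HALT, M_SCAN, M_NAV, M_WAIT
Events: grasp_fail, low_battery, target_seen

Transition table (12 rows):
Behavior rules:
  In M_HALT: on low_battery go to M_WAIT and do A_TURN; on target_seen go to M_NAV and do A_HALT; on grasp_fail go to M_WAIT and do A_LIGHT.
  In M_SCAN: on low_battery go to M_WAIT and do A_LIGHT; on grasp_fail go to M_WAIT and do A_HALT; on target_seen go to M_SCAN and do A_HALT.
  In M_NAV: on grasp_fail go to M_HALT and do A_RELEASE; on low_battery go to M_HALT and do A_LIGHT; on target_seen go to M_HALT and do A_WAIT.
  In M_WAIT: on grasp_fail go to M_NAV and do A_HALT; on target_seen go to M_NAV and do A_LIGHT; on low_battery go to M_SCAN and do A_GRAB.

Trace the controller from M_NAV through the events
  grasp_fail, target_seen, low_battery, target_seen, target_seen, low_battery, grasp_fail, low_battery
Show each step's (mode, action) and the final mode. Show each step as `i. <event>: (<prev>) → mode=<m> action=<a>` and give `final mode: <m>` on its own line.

final mode: M_HALT

1. grasp_fail: (M_NAV) → mode=M_HALT action=A_RELEASE
2. target_seen: (M_HALT) → mode=M_NAV action=A_HALT
3. low_battery: (M_NAV) → mode=M_HALT action=A_LIGHT
4. target_seen: (M_HALT) → mode=M_NAV action=A_HALT
5. target_seen: (M_NAV) → mode=M_HALT action=A_WAIT
6. low_battery: (M_HALT) → mode=M_WAIT action=A_TURN
7. grasp_fail: (M_WAIT) → mode=M_NAV action=A_HALT
8. low_battery: (M_NAV) → mode=M_HALT action=A_LIGHT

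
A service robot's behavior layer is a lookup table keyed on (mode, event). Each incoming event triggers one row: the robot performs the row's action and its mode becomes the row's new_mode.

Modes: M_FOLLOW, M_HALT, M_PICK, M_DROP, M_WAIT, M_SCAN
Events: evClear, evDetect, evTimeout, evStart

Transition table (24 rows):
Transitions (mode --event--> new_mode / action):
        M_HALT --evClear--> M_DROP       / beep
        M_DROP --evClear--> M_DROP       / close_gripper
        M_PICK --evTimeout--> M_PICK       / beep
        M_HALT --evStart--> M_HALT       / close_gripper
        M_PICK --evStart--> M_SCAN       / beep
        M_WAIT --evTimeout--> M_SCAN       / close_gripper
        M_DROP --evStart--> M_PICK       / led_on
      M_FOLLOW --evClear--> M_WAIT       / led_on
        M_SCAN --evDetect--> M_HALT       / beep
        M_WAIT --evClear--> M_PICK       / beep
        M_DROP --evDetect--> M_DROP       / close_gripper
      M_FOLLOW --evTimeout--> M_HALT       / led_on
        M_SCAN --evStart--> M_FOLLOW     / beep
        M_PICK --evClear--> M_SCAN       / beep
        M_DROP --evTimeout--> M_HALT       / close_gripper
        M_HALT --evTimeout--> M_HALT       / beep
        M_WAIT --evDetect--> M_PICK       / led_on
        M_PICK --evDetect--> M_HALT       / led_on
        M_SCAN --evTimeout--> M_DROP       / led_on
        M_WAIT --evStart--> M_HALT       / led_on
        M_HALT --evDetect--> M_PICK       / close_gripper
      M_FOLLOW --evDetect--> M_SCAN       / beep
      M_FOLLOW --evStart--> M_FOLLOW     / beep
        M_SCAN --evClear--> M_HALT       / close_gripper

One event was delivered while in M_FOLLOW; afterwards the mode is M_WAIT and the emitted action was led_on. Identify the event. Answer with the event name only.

try evClear: (M_FOLLOW, evClear) → (M_WAIT, led_on)  ← matches
try evDetect: (M_FOLLOW, evDetect) → (M_SCAN, beep)
try evTimeout: (M_FOLLOW, evTimeout) → (M_HALT, led_on)
try evStart: (M_FOLLOW, evStart) → (M_FOLLOW, beep)

evClear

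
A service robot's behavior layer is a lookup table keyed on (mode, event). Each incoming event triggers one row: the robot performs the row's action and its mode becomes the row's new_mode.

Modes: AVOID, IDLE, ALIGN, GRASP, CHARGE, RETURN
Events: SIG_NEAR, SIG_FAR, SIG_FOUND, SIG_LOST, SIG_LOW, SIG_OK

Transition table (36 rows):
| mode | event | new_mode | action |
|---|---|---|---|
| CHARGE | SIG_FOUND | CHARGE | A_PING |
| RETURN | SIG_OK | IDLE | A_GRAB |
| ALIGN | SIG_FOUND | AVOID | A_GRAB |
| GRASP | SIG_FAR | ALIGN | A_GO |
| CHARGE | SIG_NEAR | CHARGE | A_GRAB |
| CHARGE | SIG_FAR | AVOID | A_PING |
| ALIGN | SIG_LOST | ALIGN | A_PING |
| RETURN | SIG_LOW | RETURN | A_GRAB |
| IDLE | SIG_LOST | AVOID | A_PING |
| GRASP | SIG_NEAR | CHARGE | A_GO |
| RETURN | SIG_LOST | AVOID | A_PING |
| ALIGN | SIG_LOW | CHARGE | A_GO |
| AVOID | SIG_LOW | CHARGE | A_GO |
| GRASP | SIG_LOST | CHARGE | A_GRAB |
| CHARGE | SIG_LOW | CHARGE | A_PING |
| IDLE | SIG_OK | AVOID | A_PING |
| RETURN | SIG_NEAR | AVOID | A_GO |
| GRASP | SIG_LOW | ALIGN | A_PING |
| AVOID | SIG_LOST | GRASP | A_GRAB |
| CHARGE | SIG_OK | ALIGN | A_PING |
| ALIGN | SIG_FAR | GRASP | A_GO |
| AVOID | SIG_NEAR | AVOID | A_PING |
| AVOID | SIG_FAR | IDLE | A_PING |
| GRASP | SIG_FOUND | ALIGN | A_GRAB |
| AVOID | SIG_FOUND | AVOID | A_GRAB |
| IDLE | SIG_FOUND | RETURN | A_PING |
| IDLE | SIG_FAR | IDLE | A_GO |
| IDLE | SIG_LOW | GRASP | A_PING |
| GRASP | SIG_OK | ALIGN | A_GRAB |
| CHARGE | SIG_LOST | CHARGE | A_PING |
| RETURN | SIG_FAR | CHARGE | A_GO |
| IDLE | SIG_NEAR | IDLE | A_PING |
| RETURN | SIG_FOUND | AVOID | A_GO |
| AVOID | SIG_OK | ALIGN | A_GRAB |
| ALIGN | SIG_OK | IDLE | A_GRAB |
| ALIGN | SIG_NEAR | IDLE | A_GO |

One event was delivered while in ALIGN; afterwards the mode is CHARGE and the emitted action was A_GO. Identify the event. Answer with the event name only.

try SIG_NEAR: (ALIGN, SIG_NEAR) → (IDLE, A_GO)
try SIG_FAR: (ALIGN, SIG_FAR) → (GRASP, A_GO)
try SIG_FOUND: (ALIGN, SIG_FOUND) → (AVOID, A_GRAB)
try SIG_LOST: (ALIGN, SIG_LOST) → (ALIGN, A_PING)
try SIG_LOW: (ALIGN, SIG_LOW) → (CHARGE, A_GO)  ← matches
try SIG_OK: (ALIGN, SIG_OK) → (IDLE, A_GRAB)

SIG_LOW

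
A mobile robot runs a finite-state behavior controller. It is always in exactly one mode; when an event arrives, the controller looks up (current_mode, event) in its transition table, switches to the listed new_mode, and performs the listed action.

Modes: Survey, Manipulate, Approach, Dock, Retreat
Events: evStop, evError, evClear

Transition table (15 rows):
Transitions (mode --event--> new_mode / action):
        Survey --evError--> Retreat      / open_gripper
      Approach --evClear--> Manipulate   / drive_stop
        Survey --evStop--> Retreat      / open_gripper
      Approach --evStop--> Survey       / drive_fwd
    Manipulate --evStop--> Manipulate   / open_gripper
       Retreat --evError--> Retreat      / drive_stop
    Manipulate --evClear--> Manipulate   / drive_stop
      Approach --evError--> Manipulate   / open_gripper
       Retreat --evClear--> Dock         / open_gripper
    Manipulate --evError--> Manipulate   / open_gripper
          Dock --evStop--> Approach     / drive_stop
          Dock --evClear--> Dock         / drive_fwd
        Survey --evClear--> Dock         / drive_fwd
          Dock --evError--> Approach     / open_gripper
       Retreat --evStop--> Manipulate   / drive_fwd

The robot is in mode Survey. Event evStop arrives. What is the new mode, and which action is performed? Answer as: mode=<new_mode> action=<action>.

mode=Retreat action=open_gripper

current mode = Survey; filter table to that mode:
  (Survey, evError) → (Retreat, open_gripper)
  (Survey, evStop) → (Retreat, open_gripper)  ← event matches
  (Survey, evClear) → (Dock, drive_fwd)
event = evStop selects (Retreat, open_gripper)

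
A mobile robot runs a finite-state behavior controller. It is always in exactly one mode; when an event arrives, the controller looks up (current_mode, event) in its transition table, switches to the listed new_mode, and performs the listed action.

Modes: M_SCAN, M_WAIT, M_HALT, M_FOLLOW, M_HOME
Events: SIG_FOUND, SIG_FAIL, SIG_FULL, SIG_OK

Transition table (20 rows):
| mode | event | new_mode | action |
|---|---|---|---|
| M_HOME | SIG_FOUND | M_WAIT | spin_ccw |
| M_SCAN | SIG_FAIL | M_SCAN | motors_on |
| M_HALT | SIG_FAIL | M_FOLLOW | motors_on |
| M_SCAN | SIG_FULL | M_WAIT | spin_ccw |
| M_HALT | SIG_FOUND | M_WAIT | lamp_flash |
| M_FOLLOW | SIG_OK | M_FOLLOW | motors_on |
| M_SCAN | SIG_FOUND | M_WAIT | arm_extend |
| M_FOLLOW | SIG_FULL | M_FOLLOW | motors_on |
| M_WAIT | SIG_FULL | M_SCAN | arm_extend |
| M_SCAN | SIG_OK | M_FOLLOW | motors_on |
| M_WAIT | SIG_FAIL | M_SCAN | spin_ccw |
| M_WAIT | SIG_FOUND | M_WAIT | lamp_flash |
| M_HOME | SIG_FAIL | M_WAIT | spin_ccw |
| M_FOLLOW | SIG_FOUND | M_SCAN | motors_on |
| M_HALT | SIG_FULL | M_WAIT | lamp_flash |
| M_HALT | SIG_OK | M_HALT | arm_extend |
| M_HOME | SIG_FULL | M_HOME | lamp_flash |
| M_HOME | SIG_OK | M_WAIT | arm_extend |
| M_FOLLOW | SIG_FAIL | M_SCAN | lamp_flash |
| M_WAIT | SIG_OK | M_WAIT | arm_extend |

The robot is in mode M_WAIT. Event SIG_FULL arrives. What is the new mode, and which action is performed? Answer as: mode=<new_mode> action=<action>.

current mode = M_WAIT; filter table to that mode:
  (M_WAIT, SIG_FULL) → (M_SCAN, arm_extend)  ← event matches
  (M_WAIT, SIG_FAIL) → (M_SCAN, spin_ccw)
  (M_WAIT, SIG_FOUND) → (M_WAIT, lamp_flash)
  (M_WAIT, SIG_OK) → (M_WAIT, arm_extend)
event = SIG_FULL selects (M_SCAN, arm_extend)

mode=M_SCAN action=arm_extend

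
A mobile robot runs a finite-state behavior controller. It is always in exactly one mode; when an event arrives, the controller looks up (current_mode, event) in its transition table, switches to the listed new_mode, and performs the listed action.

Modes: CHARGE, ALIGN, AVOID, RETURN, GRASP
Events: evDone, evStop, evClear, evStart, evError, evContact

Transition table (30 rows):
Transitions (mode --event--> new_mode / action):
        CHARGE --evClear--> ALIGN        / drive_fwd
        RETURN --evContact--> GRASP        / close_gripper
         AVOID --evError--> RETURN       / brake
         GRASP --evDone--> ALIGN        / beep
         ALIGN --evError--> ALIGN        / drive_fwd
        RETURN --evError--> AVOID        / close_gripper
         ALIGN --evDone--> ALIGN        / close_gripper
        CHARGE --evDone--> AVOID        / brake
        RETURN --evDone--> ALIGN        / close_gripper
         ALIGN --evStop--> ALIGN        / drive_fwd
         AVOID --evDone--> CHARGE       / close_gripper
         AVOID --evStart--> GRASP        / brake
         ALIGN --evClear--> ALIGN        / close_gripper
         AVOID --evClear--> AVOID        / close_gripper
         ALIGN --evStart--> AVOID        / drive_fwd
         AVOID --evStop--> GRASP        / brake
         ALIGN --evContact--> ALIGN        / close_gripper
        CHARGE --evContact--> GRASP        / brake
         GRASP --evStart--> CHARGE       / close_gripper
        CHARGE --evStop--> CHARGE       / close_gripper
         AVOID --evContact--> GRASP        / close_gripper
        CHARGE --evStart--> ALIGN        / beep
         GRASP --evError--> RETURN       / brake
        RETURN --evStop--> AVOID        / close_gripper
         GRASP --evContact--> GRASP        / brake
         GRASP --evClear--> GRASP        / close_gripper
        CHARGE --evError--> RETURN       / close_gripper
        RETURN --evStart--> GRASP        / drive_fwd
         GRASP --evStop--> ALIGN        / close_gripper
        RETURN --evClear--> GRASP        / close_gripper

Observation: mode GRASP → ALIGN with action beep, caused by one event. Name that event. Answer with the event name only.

try evDone: (GRASP, evDone) → (ALIGN, beep)  ← matches
try evStop: (GRASP, evStop) → (ALIGN, close_gripper)
try evClear: (GRASP, evClear) → (GRASP, close_gripper)
try evStart: (GRASP, evStart) → (CHARGE, close_gripper)
try evError: (GRASP, evError) → (RETURN, brake)
try evContact: (GRASP, evContact) → (GRASP, brake)

evDone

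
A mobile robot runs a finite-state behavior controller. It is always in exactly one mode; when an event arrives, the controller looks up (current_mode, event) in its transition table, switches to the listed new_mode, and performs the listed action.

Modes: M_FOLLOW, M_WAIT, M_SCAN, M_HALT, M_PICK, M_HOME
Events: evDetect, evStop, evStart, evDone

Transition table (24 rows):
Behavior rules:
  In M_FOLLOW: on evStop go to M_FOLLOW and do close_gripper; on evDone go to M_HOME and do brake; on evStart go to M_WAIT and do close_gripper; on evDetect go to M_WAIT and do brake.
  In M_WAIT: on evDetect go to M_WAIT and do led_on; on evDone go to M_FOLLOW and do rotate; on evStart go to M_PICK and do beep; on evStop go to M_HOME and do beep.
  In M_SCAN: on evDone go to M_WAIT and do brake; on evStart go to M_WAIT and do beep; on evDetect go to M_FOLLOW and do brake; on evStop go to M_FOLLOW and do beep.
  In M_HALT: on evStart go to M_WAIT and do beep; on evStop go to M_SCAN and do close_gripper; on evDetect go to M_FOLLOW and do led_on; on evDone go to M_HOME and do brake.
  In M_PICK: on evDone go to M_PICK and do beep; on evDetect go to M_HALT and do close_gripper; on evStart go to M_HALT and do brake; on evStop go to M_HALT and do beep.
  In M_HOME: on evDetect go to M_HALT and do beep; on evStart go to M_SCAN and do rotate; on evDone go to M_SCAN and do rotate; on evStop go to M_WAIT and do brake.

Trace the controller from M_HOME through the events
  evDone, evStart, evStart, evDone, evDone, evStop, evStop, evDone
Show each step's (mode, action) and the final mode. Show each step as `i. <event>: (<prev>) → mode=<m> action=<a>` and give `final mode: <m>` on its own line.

1. evDone: (M_HOME) → mode=M_SCAN action=rotate
2. evStart: (M_SCAN) → mode=M_WAIT action=beep
3. evStart: (M_WAIT) → mode=M_PICK action=beep
4. evDone: (M_PICK) → mode=M_PICK action=beep
5. evDone: (M_PICK) → mode=M_PICK action=beep
6. evStop: (M_PICK) → mode=M_HALT action=beep
7. evStop: (M_HALT) → mode=M_SCAN action=close_gripper
8. evDone: (M_SCAN) → mode=M_WAIT action=brake

final mode: M_WAIT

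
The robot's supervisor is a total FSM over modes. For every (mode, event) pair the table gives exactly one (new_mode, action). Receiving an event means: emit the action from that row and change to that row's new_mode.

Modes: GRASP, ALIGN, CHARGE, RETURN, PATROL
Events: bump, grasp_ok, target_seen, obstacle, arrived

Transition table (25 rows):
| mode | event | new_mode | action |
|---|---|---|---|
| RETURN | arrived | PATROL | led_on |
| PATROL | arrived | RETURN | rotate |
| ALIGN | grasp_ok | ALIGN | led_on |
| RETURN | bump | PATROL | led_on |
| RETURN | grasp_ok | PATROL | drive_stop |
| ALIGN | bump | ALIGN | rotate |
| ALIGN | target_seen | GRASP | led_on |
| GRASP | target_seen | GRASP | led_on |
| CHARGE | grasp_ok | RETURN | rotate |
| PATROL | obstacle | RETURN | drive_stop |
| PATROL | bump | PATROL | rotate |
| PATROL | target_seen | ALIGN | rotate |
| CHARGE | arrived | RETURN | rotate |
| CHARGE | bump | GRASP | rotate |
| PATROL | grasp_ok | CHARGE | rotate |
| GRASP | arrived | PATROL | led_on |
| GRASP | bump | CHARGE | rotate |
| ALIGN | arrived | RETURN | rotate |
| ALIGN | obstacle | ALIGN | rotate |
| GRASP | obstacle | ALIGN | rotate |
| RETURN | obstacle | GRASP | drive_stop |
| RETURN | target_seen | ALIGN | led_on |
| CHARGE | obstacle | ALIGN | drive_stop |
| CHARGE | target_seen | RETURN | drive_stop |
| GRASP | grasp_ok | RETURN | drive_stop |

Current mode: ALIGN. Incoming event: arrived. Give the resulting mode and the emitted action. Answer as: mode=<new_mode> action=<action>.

mode=RETURN action=rotate

current mode = ALIGN; filter table to that mode:
  (ALIGN, grasp_ok) → (ALIGN, led_on)
  (ALIGN, bump) → (ALIGN, rotate)
  (ALIGN, target_seen) → (GRASP, led_on)
  (ALIGN, arrived) → (RETURN, rotate)  ← event matches
  (ALIGN, obstacle) → (ALIGN, rotate)
event = arrived selects (RETURN, rotate)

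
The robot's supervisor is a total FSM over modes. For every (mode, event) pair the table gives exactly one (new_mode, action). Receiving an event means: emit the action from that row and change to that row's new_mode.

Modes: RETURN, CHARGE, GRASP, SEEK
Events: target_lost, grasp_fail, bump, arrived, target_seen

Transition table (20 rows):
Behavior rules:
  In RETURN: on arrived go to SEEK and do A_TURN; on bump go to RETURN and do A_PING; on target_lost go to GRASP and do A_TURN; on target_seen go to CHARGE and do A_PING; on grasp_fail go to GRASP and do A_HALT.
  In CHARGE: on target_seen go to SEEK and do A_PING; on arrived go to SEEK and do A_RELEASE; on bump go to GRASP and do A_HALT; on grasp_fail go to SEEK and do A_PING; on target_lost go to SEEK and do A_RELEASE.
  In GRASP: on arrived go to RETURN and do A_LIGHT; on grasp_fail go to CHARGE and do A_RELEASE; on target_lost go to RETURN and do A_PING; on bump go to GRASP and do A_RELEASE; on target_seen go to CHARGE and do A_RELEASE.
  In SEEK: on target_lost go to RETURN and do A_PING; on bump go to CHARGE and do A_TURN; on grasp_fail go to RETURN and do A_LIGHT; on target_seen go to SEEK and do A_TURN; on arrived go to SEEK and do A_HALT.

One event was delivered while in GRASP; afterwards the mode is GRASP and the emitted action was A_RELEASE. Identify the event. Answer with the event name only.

bump

try target_lost: (GRASP, target_lost) → (RETURN, A_PING)
try grasp_fail: (GRASP, grasp_fail) → (CHARGE, A_RELEASE)
try bump: (GRASP, bump) → (GRASP, A_RELEASE)  ← matches
try arrived: (GRASP, arrived) → (RETURN, A_LIGHT)
try target_seen: (GRASP, target_seen) → (CHARGE, A_RELEASE)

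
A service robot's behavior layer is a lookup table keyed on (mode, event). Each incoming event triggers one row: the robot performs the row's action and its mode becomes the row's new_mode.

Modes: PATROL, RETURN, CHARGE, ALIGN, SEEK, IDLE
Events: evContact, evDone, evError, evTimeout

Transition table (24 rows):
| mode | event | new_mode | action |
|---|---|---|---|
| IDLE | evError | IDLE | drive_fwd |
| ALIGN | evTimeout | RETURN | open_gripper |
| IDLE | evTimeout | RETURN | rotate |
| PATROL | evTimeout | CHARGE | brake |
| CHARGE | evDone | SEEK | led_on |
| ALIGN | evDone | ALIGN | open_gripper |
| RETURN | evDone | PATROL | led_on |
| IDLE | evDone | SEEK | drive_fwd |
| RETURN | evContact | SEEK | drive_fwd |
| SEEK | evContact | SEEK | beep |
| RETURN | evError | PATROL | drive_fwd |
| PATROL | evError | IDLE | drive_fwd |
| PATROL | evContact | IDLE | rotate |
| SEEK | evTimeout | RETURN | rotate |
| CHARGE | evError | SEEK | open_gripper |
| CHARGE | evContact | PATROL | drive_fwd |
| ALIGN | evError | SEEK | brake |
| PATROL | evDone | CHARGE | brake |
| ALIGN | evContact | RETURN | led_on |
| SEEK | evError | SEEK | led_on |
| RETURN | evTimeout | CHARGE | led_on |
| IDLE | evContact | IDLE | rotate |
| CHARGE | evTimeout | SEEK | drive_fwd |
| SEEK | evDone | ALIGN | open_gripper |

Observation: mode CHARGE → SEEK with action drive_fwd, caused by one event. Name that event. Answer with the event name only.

try evContact: (CHARGE, evContact) → (PATROL, drive_fwd)
try evDone: (CHARGE, evDone) → (SEEK, led_on)
try evError: (CHARGE, evError) → (SEEK, open_gripper)
try evTimeout: (CHARGE, evTimeout) → (SEEK, drive_fwd)  ← matches

evTimeout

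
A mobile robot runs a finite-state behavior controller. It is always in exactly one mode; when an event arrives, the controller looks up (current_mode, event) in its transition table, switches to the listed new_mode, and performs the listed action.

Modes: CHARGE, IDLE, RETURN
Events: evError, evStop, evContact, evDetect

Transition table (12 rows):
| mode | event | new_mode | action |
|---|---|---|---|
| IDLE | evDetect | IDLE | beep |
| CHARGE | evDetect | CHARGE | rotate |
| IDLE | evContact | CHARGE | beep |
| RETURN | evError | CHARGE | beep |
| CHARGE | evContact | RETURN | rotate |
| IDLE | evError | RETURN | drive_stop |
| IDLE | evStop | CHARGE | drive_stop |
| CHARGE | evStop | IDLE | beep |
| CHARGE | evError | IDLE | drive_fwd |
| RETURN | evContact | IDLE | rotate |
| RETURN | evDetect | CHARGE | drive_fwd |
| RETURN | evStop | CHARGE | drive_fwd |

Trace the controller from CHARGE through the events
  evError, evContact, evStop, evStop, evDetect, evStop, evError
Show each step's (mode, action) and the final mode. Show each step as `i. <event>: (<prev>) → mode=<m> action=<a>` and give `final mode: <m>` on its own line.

1. evError: (CHARGE) → mode=IDLE action=drive_fwd
2. evContact: (IDLE) → mode=CHARGE action=beep
3. evStop: (CHARGE) → mode=IDLE action=beep
4. evStop: (IDLE) → mode=CHARGE action=drive_stop
5. evDetect: (CHARGE) → mode=CHARGE action=rotate
6. evStop: (CHARGE) → mode=IDLE action=beep
7. evError: (IDLE) → mode=RETURN action=drive_stop

final mode: RETURN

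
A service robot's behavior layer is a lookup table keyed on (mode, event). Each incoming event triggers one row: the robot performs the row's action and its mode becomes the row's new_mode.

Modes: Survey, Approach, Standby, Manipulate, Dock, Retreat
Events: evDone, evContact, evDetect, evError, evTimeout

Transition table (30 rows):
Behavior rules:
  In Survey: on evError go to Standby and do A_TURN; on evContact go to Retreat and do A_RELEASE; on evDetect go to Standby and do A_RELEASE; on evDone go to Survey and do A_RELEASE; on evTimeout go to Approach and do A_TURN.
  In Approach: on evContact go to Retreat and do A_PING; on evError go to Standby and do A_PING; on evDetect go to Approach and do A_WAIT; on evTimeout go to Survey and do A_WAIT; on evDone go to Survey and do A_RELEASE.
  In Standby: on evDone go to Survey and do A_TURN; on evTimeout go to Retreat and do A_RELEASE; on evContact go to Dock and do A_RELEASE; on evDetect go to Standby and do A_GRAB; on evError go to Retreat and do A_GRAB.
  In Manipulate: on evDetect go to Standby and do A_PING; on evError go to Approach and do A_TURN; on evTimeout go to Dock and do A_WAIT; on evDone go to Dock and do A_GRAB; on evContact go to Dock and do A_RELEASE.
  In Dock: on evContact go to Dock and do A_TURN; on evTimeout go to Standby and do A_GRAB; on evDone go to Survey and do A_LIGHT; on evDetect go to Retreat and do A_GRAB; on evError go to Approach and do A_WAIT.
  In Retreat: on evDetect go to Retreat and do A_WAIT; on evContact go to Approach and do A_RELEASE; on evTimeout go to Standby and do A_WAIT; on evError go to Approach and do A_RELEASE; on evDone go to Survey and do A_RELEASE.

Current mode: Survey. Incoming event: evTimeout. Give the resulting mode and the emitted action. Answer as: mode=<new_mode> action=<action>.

mode=Approach action=A_TURN

current mode = Survey; filter table to that mode:
  (Survey, evError) → (Standby, A_TURN)
  (Survey, evContact) → (Retreat, A_RELEASE)
  (Survey, evDetect) → (Standby, A_RELEASE)
  (Survey, evDone) → (Survey, A_RELEASE)
  (Survey, evTimeout) → (Approach, A_TURN)  ← event matches
event = evTimeout selects (Approach, A_TURN)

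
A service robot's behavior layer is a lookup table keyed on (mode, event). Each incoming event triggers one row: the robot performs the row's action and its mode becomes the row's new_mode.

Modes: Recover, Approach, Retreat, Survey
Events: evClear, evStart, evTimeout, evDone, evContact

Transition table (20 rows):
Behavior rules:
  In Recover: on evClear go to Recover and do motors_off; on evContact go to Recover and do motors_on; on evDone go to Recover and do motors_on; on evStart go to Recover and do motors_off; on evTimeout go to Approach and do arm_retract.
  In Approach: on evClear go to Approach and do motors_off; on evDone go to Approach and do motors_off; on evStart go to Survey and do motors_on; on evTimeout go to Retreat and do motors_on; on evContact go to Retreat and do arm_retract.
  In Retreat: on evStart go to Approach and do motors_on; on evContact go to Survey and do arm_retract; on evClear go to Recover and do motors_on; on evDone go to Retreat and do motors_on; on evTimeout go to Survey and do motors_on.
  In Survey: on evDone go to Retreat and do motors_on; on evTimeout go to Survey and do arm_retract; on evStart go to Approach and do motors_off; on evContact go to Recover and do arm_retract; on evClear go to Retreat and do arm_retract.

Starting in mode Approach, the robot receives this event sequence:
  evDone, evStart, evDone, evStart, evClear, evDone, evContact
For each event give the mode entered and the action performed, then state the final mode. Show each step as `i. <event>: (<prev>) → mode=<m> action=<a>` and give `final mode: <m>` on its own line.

1. evDone: (Approach) → mode=Approach action=motors_off
2. evStart: (Approach) → mode=Survey action=motors_on
3. evDone: (Survey) → mode=Retreat action=motors_on
4. evStart: (Retreat) → mode=Approach action=motors_on
5. evClear: (Approach) → mode=Approach action=motors_off
6. evDone: (Approach) → mode=Approach action=motors_off
7. evContact: (Approach) → mode=Retreat action=arm_retract

final mode: Retreat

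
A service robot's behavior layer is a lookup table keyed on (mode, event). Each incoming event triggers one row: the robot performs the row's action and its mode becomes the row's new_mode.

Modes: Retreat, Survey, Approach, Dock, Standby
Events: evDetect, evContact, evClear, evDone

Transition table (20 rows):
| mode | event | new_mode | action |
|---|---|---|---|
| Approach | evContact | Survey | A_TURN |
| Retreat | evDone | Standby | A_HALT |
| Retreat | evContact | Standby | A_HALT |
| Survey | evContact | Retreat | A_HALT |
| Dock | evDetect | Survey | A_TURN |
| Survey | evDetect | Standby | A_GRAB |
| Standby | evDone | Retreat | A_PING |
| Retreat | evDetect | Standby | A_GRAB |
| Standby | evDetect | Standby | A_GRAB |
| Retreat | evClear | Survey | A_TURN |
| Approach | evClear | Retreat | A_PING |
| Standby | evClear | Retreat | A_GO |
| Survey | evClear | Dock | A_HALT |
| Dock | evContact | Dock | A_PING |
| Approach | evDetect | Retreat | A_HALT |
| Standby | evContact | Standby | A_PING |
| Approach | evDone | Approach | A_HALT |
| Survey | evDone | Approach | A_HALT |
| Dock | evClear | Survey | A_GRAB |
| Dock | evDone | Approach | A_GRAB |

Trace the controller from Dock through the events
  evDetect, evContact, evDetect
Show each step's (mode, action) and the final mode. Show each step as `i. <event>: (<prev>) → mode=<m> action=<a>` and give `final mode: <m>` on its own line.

1. evDetect: (Dock) → mode=Survey action=A_TURN
2. evContact: (Survey) → mode=Retreat action=A_HALT
3. evDetect: (Retreat) → mode=Standby action=A_GRAB

final mode: Standby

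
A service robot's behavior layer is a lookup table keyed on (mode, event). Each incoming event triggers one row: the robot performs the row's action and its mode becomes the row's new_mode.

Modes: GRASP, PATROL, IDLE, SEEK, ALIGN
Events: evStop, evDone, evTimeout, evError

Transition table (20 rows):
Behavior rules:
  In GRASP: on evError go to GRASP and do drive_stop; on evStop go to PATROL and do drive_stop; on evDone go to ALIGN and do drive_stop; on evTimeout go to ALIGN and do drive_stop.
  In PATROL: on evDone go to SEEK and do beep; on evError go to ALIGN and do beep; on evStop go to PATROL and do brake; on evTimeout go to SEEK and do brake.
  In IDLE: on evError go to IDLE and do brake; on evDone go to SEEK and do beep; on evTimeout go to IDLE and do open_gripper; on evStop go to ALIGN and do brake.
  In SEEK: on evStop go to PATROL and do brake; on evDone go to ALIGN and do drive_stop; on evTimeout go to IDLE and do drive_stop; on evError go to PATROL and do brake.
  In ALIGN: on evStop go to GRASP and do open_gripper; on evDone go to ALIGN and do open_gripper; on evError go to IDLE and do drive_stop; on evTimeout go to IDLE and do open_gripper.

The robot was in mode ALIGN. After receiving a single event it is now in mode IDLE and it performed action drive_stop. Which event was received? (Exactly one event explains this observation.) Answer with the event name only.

try evStop: (ALIGN, evStop) → (GRASP, open_gripper)
try evDone: (ALIGN, evDone) → (ALIGN, open_gripper)
try evTimeout: (ALIGN, evTimeout) → (IDLE, open_gripper)
try evError: (ALIGN, evError) → (IDLE, drive_stop)  ← matches

evError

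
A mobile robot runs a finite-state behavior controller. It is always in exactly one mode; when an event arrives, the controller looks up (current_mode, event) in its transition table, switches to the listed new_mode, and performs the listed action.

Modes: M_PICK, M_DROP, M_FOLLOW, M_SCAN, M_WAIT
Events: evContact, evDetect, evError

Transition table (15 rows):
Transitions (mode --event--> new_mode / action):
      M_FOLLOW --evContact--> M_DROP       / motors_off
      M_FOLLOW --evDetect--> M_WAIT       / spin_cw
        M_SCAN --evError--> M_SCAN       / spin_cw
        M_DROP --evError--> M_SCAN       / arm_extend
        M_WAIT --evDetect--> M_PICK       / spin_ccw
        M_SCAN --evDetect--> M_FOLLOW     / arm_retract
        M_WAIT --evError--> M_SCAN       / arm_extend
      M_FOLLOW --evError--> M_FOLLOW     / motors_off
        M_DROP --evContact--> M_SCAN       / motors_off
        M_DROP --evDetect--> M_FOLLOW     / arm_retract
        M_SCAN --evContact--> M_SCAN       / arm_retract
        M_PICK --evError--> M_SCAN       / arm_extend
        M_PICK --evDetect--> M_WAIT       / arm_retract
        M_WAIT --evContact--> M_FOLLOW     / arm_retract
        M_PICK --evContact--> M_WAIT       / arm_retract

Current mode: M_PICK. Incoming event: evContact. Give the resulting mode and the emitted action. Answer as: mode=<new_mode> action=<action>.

mode=M_WAIT action=arm_retract

current mode = M_PICK; filter table to that mode:
  (M_PICK, evError) → (M_SCAN, arm_extend)
  (M_PICK, evDetect) → (M_WAIT, arm_retract)
  (M_PICK, evContact) → (M_WAIT, arm_retract)  ← event matches
event = evContact selects (M_WAIT, arm_retract)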